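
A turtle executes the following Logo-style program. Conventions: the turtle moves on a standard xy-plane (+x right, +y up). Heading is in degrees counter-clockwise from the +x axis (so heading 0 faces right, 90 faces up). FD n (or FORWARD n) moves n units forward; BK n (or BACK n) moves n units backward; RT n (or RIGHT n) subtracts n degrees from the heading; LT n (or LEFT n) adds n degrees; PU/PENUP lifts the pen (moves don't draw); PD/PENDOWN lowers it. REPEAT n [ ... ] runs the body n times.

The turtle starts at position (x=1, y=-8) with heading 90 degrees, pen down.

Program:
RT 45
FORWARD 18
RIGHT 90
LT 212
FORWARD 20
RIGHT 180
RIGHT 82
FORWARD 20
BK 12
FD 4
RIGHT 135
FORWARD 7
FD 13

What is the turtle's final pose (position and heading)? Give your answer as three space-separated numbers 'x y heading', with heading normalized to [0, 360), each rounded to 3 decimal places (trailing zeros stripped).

Executing turtle program step by step:
Start: pos=(1,-8), heading=90, pen down
RT 45: heading 90 -> 45
FD 18: (1,-8) -> (13.728,4.728) [heading=45, draw]
RT 90: heading 45 -> 315
LT 212: heading 315 -> 167
FD 20: (13.728,4.728) -> (-5.759,9.227) [heading=167, draw]
RT 180: heading 167 -> 347
RT 82: heading 347 -> 265
FD 20: (-5.759,9.227) -> (-7.503,-10.697) [heading=265, draw]
BK 12: (-7.503,-10.697) -> (-6.457,1.257) [heading=265, draw]
FD 4: (-6.457,1.257) -> (-6.805,-2.727) [heading=265, draw]
RT 135: heading 265 -> 130
FD 7: (-6.805,-2.727) -> (-11.305,2.635) [heading=130, draw]
FD 13: (-11.305,2.635) -> (-19.661,12.593) [heading=130, draw]
Final: pos=(-19.661,12.593), heading=130, 7 segment(s) drawn

Answer: -19.661 12.593 130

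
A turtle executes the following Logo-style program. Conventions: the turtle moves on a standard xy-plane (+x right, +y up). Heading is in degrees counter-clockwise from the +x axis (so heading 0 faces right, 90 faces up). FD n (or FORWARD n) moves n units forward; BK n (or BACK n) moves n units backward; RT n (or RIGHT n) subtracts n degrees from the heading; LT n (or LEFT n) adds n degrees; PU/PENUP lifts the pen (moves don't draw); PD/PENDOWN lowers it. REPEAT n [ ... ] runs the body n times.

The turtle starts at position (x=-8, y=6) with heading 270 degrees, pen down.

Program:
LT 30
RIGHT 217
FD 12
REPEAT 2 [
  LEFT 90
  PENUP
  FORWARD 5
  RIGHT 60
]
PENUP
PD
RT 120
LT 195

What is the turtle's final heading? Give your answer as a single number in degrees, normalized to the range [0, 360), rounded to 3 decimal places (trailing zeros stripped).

Answer: 218

Derivation:
Executing turtle program step by step:
Start: pos=(-8,6), heading=270, pen down
LT 30: heading 270 -> 300
RT 217: heading 300 -> 83
FD 12: (-8,6) -> (-6.538,17.911) [heading=83, draw]
REPEAT 2 [
  -- iteration 1/2 --
  LT 90: heading 83 -> 173
  PU: pen up
  FD 5: (-6.538,17.911) -> (-11.5,18.52) [heading=173, move]
  RT 60: heading 173 -> 113
  -- iteration 2/2 --
  LT 90: heading 113 -> 203
  PU: pen up
  FD 5: (-11.5,18.52) -> (-16.103,16.566) [heading=203, move]
  RT 60: heading 203 -> 143
]
PU: pen up
PD: pen down
RT 120: heading 143 -> 23
LT 195: heading 23 -> 218
Final: pos=(-16.103,16.566), heading=218, 1 segment(s) drawn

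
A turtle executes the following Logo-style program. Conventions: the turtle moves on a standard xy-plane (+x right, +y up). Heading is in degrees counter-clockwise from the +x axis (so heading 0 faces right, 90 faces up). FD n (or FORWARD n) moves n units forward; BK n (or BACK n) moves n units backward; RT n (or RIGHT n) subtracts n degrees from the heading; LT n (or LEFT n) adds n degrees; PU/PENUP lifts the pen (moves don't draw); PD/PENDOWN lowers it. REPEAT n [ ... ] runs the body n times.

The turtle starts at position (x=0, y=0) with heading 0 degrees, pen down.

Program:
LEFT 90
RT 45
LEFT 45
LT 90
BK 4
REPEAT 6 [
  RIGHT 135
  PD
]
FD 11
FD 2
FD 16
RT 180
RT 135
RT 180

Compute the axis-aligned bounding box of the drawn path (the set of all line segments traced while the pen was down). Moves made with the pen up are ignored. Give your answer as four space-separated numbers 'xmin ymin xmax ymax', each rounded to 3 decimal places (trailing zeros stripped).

Answer: 0 0 4 29

Derivation:
Executing turtle program step by step:
Start: pos=(0,0), heading=0, pen down
LT 90: heading 0 -> 90
RT 45: heading 90 -> 45
LT 45: heading 45 -> 90
LT 90: heading 90 -> 180
BK 4: (0,0) -> (4,0) [heading=180, draw]
REPEAT 6 [
  -- iteration 1/6 --
  RT 135: heading 180 -> 45
  PD: pen down
  -- iteration 2/6 --
  RT 135: heading 45 -> 270
  PD: pen down
  -- iteration 3/6 --
  RT 135: heading 270 -> 135
  PD: pen down
  -- iteration 4/6 --
  RT 135: heading 135 -> 0
  PD: pen down
  -- iteration 5/6 --
  RT 135: heading 0 -> 225
  PD: pen down
  -- iteration 6/6 --
  RT 135: heading 225 -> 90
  PD: pen down
]
FD 11: (4,0) -> (4,11) [heading=90, draw]
FD 2: (4,11) -> (4,13) [heading=90, draw]
FD 16: (4,13) -> (4,29) [heading=90, draw]
RT 180: heading 90 -> 270
RT 135: heading 270 -> 135
RT 180: heading 135 -> 315
Final: pos=(4,29), heading=315, 4 segment(s) drawn

Segment endpoints: x in {0, 4, 4, 4, 4}, y in {0, 0, 11, 13, 29}
xmin=0, ymin=0, xmax=4, ymax=29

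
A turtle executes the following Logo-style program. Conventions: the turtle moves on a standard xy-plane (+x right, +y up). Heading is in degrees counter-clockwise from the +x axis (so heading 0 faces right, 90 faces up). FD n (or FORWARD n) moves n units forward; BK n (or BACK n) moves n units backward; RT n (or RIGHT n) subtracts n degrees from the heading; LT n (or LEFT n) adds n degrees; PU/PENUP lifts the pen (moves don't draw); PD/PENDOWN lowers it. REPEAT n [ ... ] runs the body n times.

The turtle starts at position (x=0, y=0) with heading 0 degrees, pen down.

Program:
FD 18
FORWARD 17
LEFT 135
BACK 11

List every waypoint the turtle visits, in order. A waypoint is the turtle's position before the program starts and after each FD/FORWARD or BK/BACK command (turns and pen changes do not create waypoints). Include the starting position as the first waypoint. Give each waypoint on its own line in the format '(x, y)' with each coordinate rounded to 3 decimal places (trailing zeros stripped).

Answer: (0, 0)
(18, 0)
(35, 0)
(42.778, -7.778)

Derivation:
Executing turtle program step by step:
Start: pos=(0,0), heading=0, pen down
FD 18: (0,0) -> (18,0) [heading=0, draw]
FD 17: (18,0) -> (35,0) [heading=0, draw]
LT 135: heading 0 -> 135
BK 11: (35,0) -> (42.778,-7.778) [heading=135, draw]
Final: pos=(42.778,-7.778), heading=135, 3 segment(s) drawn
Waypoints (4 total):
(0, 0)
(18, 0)
(35, 0)
(42.778, -7.778)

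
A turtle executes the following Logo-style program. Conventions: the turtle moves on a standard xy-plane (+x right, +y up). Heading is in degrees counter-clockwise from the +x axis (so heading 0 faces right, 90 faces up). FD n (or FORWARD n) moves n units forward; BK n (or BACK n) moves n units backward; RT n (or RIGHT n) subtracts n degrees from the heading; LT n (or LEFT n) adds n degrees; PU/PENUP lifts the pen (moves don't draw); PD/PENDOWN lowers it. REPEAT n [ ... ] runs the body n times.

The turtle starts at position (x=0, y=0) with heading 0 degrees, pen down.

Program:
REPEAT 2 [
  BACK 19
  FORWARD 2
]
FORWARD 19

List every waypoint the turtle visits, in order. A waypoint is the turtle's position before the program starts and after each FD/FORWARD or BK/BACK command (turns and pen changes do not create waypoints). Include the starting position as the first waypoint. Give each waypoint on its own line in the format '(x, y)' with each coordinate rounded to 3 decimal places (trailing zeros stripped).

Executing turtle program step by step:
Start: pos=(0,0), heading=0, pen down
REPEAT 2 [
  -- iteration 1/2 --
  BK 19: (0,0) -> (-19,0) [heading=0, draw]
  FD 2: (-19,0) -> (-17,0) [heading=0, draw]
  -- iteration 2/2 --
  BK 19: (-17,0) -> (-36,0) [heading=0, draw]
  FD 2: (-36,0) -> (-34,0) [heading=0, draw]
]
FD 19: (-34,0) -> (-15,0) [heading=0, draw]
Final: pos=(-15,0), heading=0, 5 segment(s) drawn
Waypoints (6 total):
(0, 0)
(-19, 0)
(-17, 0)
(-36, 0)
(-34, 0)
(-15, 0)

Answer: (0, 0)
(-19, 0)
(-17, 0)
(-36, 0)
(-34, 0)
(-15, 0)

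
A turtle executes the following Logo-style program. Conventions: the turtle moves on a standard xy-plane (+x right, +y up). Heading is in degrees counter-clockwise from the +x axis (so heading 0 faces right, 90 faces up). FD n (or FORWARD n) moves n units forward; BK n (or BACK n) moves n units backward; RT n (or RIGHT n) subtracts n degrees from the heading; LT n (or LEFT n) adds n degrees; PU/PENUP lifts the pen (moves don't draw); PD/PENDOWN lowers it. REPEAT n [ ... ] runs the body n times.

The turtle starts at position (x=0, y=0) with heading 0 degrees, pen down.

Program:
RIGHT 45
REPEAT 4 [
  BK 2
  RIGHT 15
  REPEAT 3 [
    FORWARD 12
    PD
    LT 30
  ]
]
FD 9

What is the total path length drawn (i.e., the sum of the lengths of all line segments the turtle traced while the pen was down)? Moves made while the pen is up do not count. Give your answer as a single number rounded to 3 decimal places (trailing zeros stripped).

Answer: 161

Derivation:
Executing turtle program step by step:
Start: pos=(0,0), heading=0, pen down
RT 45: heading 0 -> 315
REPEAT 4 [
  -- iteration 1/4 --
  BK 2: (0,0) -> (-1.414,1.414) [heading=315, draw]
  RT 15: heading 315 -> 300
  REPEAT 3 [
    -- iteration 1/3 --
    FD 12: (-1.414,1.414) -> (4.586,-8.978) [heading=300, draw]
    PD: pen down
    LT 30: heading 300 -> 330
    -- iteration 2/3 --
    FD 12: (4.586,-8.978) -> (14.978,-14.978) [heading=330, draw]
    PD: pen down
    LT 30: heading 330 -> 0
    -- iteration 3/3 --
    FD 12: (14.978,-14.978) -> (26.978,-14.978) [heading=0, draw]
    PD: pen down
    LT 30: heading 0 -> 30
  ]
  -- iteration 2/4 --
  BK 2: (26.978,-14.978) -> (25.246,-15.978) [heading=30, draw]
  RT 15: heading 30 -> 15
  REPEAT 3 [
    -- iteration 1/3 --
    FD 12: (25.246,-15.978) -> (36.837,-12.872) [heading=15, draw]
    PD: pen down
    LT 30: heading 15 -> 45
    -- iteration 2/3 --
    FD 12: (36.837,-12.872) -> (45.322,-4.387) [heading=45, draw]
    PD: pen down
    LT 30: heading 45 -> 75
    -- iteration 3/3 --
    FD 12: (45.322,-4.387) -> (48.428,7.204) [heading=75, draw]
    PD: pen down
    LT 30: heading 75 -> 105
  ]
  -- iteration 3/4 --
  BK 2: (48.428,7.204) -> (48.946,5.272) [heading=105, draw]
  RT 15: heading 105 -> 90
  REPEAT 3 [
    -- iteration 1/3 --
    FD 12: (48.946,5.272) -> (48.946,17.272) [heading=90, draw]
    PD: pen down
    LT 30: heading 90 -> 120
    -- iteration 2/3 --
    FD 12: (48.946,17.272) -> (42.946,27.665) [heading=120, draw]
    PD: pen down
    LT 30: heading 120 -> 150
    -- iteration 3/3 --
    FD 12: (42.946,27.665) -> (32.554,33.665) [heading=150, draw]
    PD: pen down
    LT 30: heading 150 -> 180
  ]
  -- iteration 4/4 --
  BK 2: (32.554,33.665) -> (34.554,33.665) [heading=180, draw]
  RT 15: heading 180 -> 165
  REPEAT 3 [
    -- iteration 1/3 --
    FD 12: (34.554,33.665) -> (22.962,36.77) [heading=165, draw]
    PD: pen down
    LT 30: heading 165 -> 195
    -- iteration 2/3 --
    FD 12: (22.962,36.77) -> (11.371,33.665) [heading=195, draw]
    PD: pen down
    LT 30: heading 195 -> 225
    -- iteration 3/3 --
    FD 12: (11.371,33.665) -> (2.886,25.179) [heading=225, draw]
    PD: pen down
    LT 30: heading 225 -> 255
  ]
]
FD 9: (2.886,25.179) -> (0.557,16.486) [heading=255, draw]
Final: pos=(0.557,16.486), heading=255, 17 segment(s) drawn

Segment lengths:
  seg 1: (0,0) -> (-1.414,1.414), length = 2
  seg 2: (-1.414,1.414) -> (4.586,-8.978), length = 12
  seg 3: (4.586,-8.978) -> (14.978,-14.978), length = 12
  seg 4: (14.978,-14.978) -> (26.978,-14.978), length = 12
  seg 5: (26.978,-14.978) -> (25.246,-15.978), length = 2
  seg 6: (25.246,-15.978) -> (36.837,-12.872), length = 12
  seg 7: (36.837,-12.872) -> (45.322,-4.387), length = 12
  seg 8: (45.322,-4.387) -> (48.428,7.204), length = 12
  seg 9: (48.428,7.204) -> (48.946,5.272), length = 2
  seg 10: (48.946,5.272) -> (48.946,17.272), length = 12
  seg 11: (48.946,17.272) -> (42.946,27.665), length = 12
  seg 12: (42.946,27.665) -> (32.554,33.665), length = 12
  seg 13: (32.554,33.665) -> (34.554,33.665), length = 2
  seg 14: (34.554,33.665) -> (22.962,36.77), length = 12
  seg 15: (22.962,36.77) -> (11.371,33.665), length = 12
  seg 16: (11.371,33.665) -> (2.886,25.179), length = 12
  seg 17: (2.886,25.179) -> (0.557,16.486), length = 9
Total = 161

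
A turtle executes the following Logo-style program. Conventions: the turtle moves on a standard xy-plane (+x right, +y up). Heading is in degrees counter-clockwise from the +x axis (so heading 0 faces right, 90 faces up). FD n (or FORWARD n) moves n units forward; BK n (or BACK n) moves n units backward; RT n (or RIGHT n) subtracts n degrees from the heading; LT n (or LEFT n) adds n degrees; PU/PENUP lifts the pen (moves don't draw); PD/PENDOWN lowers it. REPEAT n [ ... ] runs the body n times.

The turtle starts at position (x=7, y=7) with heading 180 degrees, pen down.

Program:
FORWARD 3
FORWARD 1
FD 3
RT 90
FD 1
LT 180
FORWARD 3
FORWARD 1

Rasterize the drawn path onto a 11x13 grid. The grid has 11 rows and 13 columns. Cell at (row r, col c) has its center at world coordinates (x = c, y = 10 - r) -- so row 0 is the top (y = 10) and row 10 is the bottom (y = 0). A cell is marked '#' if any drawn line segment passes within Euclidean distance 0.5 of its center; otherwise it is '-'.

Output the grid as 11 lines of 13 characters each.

Segment 0: (7,7) -> (4,7)
Segment 1: (4,7) -> (3,7)
Segment 2: (3,7) -> (0,7)
Segment 3: (0,7) -> (0,8)
Segment 4: (0,8) -> (-0,5)
Segment 5: (-0,5) -> (-0,4)

Answer: -------------
-------------
#------------
########-----
#------------
#------------
#------------
-------------
-------------
-------------
-------------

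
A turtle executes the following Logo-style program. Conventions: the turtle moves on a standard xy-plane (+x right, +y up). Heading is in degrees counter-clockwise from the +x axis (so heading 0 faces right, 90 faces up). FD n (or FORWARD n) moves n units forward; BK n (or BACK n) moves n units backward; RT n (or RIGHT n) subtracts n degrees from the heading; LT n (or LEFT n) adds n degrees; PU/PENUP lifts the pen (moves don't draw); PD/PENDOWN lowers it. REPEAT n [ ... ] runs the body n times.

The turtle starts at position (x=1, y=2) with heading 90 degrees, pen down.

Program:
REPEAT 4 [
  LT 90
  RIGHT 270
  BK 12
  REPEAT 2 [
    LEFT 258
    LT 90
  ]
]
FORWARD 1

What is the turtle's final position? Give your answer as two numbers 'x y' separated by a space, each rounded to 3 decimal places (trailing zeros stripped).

Executing turtle program step by step:
Start: pos=(1,2), heading=90, pen down
REPEAT 4 [
  -- iteration 1/4 --
  LT 90: heading 90 -> 180
  RT 270: heading 180 -> 270
  BK 12: (1,2) -> (1,14) [heading=270, draw]
  REPEAT 2 [
    -- iteration 1/2 --
    LT 258: heading 270 -> 168
    LT 90: heading 168 -> 258
    -- iteration 2/2 --
    LT 258: heading 258 -> 156
    LT 90: heading 156 -> 246
  ]
  -- iteration 2/4 --
  LT 90: heading 246 -> 336
  RT 270: heading 336 -> 66
  BK 12: (1,14) -> (-3.881,3.037) [heading=66, draw]
  REPEAT 2 [
    -- iteration 1/2 --
    LT 258: heading 66 -> 324
    LT 90: heading 324 -> 54
    -- iteration 2/2 --
    LT 258: heading 54 -> 312
    LT 90: heading 312 -> 42
  ]
  -- iteration 3/4 --
  LT 90: heading 42 -> 132
  RT 270: heading 132 -> 222
  BK 12: (-3.881,3.037) -> (5.037,11.067) [heading=222, draw]
  REPEAT 2 [
    -- iteration 1/2 --
    LT 258: heading 222 -> 120
    LT 90: heading 120 -> 210
    -- iteration 2/2 --
    LT 258: heading 210 -> 108
    LT 90: heading 108 -> 198
  ]
  -- iteration 4/4 --
  LT 90: heading 198 -> 288
  RT 270: heading 288 -> 18
  BK 12: (5.037,11.067) -> (-6.376,7.359) [heading=18, draw]
  REPEAT 2 [
    -- iteration 1/2 --
    LT 258: heading 18 -> 276
    LT 90: heading 276 -> 6
    -- iteration 2/2 --
    LT 258: heading 6 -> 264
    LT 90: heading 264 -> 354
  ]
]
FD 1: (-6.376,7.359) -> (-5.381,7.254) [heading=354, draw]
Final: pos=(-5.381,7.254), heading=354, 5 segment(s) drawn

Answer: -5.381 7.254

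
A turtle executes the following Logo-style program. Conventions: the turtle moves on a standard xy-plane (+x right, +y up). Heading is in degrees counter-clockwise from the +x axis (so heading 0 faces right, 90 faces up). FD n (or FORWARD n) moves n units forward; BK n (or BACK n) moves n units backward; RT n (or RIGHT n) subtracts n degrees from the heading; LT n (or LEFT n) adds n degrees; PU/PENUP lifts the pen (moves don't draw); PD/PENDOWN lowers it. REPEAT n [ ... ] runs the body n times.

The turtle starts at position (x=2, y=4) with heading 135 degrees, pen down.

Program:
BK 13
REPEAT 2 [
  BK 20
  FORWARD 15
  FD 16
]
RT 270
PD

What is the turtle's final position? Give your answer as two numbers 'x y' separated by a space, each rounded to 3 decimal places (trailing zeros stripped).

Executing turtle program step by step:
Start: pos=(2,4), heading=135, pen down
BK 13: (2,4) -> (11.192,-5.192) [heading=135, draw]
REPEAT 2 [
  -- iteration 1/2 --
  BK 20: (11.192,-5.192) -> (25.335,-19.335) [heading=135, draw]
  FD 15: (25.335,-19.335) -> (14.728,-8.728) [heading=135, draw]
  FD 16: (14.728,-8.728) -> (3.414,2.586) [heading=135, draw]
  -- iteration 2/2 --
  BK 20: (3.414,2.586) -> (17.556,-11.556) [heading=135, draw]
  FD 15: (17.556,-11.556) -> (6.95,-0.95) [heading=135, draw]
  FD 16: (6.95,-0.95) -> (-4.364,10.364) [heading=135, draw]
]
RT 270: heading 135 -> 225
PD: pen down
Final: pos=(-4.364,10.364), heading=225, 7 segment(s) drawn

Answer: -4.364 10.364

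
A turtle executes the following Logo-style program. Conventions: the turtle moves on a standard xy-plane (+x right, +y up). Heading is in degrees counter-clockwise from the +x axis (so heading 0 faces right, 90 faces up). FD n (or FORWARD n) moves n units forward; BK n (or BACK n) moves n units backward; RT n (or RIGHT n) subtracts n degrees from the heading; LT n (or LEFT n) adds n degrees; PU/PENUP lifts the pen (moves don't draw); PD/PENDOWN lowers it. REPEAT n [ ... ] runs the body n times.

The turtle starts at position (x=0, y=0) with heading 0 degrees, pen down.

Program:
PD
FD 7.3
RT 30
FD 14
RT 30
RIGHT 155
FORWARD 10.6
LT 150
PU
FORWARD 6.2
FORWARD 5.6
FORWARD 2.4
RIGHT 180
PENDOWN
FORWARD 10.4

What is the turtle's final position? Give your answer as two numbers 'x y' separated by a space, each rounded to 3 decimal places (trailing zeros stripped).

Executing turtle program step by step:
Start: pos=(0,0), heading=0, pen down
PD: pen down
FD 7.3: (0,0) -> (7.3,0) [heading=0, draw]
RT 30: heading 0 -> 330
FD 14: (7.3,0) -> (19.424,-7) [heading=330, draw]
RT 30: heading 330 -> 300
RT 155: heading 300 -> 145
FD 10.6: (19.424,-7) -> (10.741,-0.92) [heading=145, draw]
LT 150: heading 145 -> 295
PU: pen up
FD 6.2: (10.741,-0.92) -> (13.362,-6.539) [heading=295, move]
FD 5.6: (13.362,-6.539) -> (15.728,-11.615) [heading=295, move]
FD 2.4: (15.728,-11.615) -> (16.743,-13.79) [heading=295, move]
RT 180: heading 295 -> 115
PD: pen down
FD 10.4: (16.743,-13.79) -> (12.347,-4.364) [heading=115, draw]
Final: pos=(12.347,-4.364), heading=115, 4 segment(s) drawn

Answer: 12.347 -4.364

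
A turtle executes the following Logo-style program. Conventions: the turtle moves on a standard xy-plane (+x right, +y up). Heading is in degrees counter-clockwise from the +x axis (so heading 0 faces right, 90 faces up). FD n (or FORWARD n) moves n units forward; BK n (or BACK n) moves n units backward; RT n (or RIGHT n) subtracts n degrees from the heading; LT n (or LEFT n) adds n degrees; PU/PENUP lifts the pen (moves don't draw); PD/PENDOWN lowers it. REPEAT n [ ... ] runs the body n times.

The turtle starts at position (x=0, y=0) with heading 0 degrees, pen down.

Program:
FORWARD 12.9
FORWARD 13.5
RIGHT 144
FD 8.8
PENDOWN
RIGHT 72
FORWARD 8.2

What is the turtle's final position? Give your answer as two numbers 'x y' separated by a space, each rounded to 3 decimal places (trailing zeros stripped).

Answer: 12.647 -0.353

Derivation:
Executing turtle program step by step:
Start: pos=(0,0), heading=0, pen down
FD 12.9: (0,0) -> (12.9,0) [heading=0, draw]
FD 13.5: (12.9,0) -> (26.4,0) [heading=0, draw]
RT 144: heading 0 -> 216
FD 8.8: (26.4,0) -> (19.281,-5.173) [heading=216, draw]
PD: pen down
RT 72: heading 216 -> 144
FD 8.2: (19.281,-5.173) -> (12.647,-0.353) [heading=144, draw]
Final: pos=(12.647,-0.353), heading=144, 4 segment(s) drawn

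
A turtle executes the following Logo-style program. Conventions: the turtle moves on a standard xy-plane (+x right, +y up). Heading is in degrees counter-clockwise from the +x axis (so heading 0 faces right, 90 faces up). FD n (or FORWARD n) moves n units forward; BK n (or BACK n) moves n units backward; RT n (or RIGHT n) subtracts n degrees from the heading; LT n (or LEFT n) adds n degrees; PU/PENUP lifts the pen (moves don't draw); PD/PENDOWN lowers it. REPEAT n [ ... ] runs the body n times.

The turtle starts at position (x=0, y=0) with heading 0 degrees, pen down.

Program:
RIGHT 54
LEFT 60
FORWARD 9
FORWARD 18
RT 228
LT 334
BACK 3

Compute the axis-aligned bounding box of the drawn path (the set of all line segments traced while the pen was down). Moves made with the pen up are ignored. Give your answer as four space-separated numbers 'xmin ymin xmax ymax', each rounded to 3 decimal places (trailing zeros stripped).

Answer: 0 0 27.976 2.822

Derivation:
Executing turtle program step by step:
Start: pos=(0,0), heading=0, pen down
RT 54: heading 0 -> 306
LT 60: heading 306 -> 6
FD 9: (0,0) -> (8.951,0.941) [heading=6, draw]
FD 18: (8.951,0.941) -> (26.852,2.822) [heading=6, draw]
RT 228: heading 6 -> 138
LT 334: heading 138 -> 112
BK 3: (26.852,2.822) -> (27.976,0.041) [heading=112, draw]
Final: pos=(27.976,0.041), heading=112, 3 segment(s) drawn

Segment endpoints: x in {0, 8.951, 26.852, 27.976}, y in {0, 0.041, 0.941, 2.822}
xmin=0, ymin=0, xmax=27.976, ymax=2.822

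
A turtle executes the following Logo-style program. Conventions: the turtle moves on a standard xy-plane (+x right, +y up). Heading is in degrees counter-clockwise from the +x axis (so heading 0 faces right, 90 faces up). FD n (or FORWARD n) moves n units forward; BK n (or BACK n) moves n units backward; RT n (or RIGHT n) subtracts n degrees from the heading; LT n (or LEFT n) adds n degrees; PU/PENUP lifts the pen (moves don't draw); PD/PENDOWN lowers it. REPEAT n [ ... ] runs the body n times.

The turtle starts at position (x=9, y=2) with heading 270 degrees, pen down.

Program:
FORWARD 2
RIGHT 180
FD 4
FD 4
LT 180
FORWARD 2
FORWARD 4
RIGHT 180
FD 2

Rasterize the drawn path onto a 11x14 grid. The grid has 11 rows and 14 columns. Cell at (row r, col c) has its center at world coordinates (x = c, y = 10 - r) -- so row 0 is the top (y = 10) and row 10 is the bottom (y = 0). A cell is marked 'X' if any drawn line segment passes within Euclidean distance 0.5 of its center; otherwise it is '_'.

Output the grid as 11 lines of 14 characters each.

Segment 0: (9,2) -> (9,0)
Segment 1: (9,0) -> (9,4)
Segment 2: (9,4) -> (9,8)
Segment 3: (9,8) -> (9,6)
Segment 4: (9,6) -> (9,2)
Segment 5: (9,2) -> (9,4)

Answer: ______________
______________
_________X____
_________X____
_________X____
_________X____
_________X____
_________X____
_________X____
_________X____
_________X____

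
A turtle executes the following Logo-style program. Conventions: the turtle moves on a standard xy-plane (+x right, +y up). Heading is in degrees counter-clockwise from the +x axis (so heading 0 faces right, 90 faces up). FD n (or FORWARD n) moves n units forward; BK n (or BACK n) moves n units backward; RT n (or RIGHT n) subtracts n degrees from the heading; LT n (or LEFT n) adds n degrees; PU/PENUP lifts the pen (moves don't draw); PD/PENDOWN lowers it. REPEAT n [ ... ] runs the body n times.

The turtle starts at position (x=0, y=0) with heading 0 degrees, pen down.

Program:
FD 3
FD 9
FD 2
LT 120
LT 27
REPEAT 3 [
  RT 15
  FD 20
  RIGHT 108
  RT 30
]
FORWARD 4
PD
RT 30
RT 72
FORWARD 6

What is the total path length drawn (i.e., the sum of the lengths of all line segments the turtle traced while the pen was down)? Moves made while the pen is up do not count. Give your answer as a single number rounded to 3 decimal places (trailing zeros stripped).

Answer: 84

Derivation:
Executing turtle program step by step:
Start: pos=(0,0), heading=0, pen down
FD 3: (0,0) -> (3,0) [heading=0, draw]
FD 9: (3,0) -> (12,0) [heading=0, draw]
FD 2: (12,0) -> (14,0) [heading=0, draw]
LT 120: heading 0 -> 120
LT 27: heading 120 -> 147
REPEAT 3 [
  -- iteration 1/3 --
  RT 15: heading 147 -> 132
  FD 20: (14,0) -> (0.617,14.863) [heading=132, draw]
  RT 108: heading 132 -> 24
  RT 30: heading 24 -> 354
  -- iteration 2/3 --
  RT 15: heading 354 -> 339
  FD 20: (0.617,14.863) -> (19.289,7.696) [heading=339, draw]
  RT 108: heading 339 -> 231
  RT 30: heading 231 -> 201
  -- iteration 3/3 --
  RT 15: heading 201 -> 186
  FD 20: (19.289,7.696) -> (-0.601,5.605) [heading=186, draw]
  RT 108: heading 186 -> 78
  RT 30: heading 78 -> 48
]
FD 4: (-0.601,5.605) -> (2.075,8.578) [heading=48, draw]
PD: pen down
RT 30: heading 48 -> 18
RT 72: heading 18 -> 306
FD 6: (2.075,8.578) -> (5.602,3.723) [heading=306, draw]
Final: pos=(5.602,3.723), heading=306, 8 segment(s) drawn

Segment lengths:
  seg 1: (0,0) -> (3,0), length = 3
  seg 2: (3,0) -> (12,0), length = 9
  seg 3: (12,0) -> (14,0), length = 2
  seg 4: (14,0) -> (0.617,14.863), length = 20
  seg 5: (0.617,14.863) -> (19.289,7.696), length = 20
  seg 6: (19.289,7.696) -> (-0.601,5.605), length = 20
  seg 7: (-0.601,5.605) -> (2.075,8.578), length = 4
  seg 8: (2.075,8.578) -> (5.602,3.723), length = 6
Total = 84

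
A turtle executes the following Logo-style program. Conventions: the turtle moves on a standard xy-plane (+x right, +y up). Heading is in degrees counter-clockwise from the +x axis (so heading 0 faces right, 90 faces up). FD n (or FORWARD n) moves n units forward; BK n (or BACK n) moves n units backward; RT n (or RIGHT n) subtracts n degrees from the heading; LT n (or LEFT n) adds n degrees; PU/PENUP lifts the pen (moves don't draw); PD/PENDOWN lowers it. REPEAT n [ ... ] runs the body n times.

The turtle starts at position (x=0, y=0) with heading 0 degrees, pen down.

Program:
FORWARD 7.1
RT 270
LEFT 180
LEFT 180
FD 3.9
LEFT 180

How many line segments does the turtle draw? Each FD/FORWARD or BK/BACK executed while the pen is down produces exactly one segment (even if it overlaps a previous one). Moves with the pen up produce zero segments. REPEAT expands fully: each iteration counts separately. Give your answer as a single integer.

Executing turtle program step by step:
Start: pos=(0,0), heading=0, pen down
FD 7.1: (0,0) -> (7.1,0) [heading=0, draw]
RT 270: heading 0 -> 90
LT 180: heading 90 -> 270
LT 180: heading 270 -> 90
FD 3.9: (7.1,0) -> (7.1,3.9) [heading=90, draw]
LT 180: heading 90 -> 270
Final: pos=(7.1,3.9), heading=270, 2 segment(s) drawn
Segments drawn: 2

Answer: 2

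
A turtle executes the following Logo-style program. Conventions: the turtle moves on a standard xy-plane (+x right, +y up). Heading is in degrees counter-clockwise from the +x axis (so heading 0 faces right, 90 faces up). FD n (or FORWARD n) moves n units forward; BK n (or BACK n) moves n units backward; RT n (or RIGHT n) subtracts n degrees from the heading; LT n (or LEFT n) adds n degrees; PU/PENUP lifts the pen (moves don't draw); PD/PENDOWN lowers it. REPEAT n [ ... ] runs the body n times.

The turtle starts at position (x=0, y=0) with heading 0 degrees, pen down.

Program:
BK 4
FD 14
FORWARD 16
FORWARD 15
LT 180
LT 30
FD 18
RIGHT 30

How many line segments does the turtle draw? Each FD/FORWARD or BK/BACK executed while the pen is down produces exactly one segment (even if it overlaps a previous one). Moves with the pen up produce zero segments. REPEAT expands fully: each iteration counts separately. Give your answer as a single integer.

Executing turtle program step by step:
Start: pos=(0,0), heading=0, pen down
BK 4: (0,0) -> (-4,0) [heading=0, draw]
FD 14: (-4,0) -> (10,0) [heading=0, draw]
FD 16: (10,0) -> (26,0) [heading=0, draw]
FD 15: (26,0) -> (41,0) [heading=0, draw]
LT 180: heading 0 -> 180
LT 30: heading 180 -> 210
FD 18: (41,0) -> (25.412,-9) [heading=210, draw]
RT 30: heading 210 -> 180
Final: pos=(25.412,-9), heading=180, 5 segment(s) drawn
Segments drawn: 5

Answer: 5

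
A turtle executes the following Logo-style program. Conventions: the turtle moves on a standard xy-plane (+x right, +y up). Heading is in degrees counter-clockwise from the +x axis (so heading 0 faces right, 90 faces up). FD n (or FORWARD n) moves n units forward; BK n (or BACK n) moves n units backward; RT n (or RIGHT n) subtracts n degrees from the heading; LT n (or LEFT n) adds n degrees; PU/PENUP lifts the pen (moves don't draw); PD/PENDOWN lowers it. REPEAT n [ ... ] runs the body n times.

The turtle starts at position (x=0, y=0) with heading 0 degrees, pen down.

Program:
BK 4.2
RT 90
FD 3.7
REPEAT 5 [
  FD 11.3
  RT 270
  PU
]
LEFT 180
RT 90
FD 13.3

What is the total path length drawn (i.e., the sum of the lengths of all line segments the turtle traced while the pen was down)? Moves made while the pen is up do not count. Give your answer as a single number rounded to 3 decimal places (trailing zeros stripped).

Answer: 19.2

Derivation:
Executing turtle program step by step:
Start: pos=(0,0), heading=0, pen down
BK 4.2: (0,0) -> (-4.2,0) [heading=0, draw]
RT 90: heading 0 -> 270
FD 3.7: (-4.2,0) -> (-4.2,-3.7) [heading=270, draw]
REPEAT 5 [
  -- iteration 1/5 --
  FD 11.3: (-4.2,-3.7) -> (-4.2,-15) [heading=270, draw]
  RT 270: heading 270 -> 0
  PU: pen up
  -- iteration 2/5 --
  FD 11.3: (-4.2,-15) -> (7.1,-15) [heading=0, move]
  RT 270: heading 0 -> 90
  PU: pen up
  -- iteration 3/5 --
  FD 11.3: (7.1,-15) -> (7.1,-3.7) [heading=90, move]
  RT 270: heading 90 -> 180
  PU: pen up
  -- iteration 4/5 --
  FD 11.3: (7.1,-3.7) -> (-4.2,-3.7) [heading=180, move]
  RT 270: heading 180 -> 270
  PU: pen up
  -- iteration 5/5 --
  FD 11.3: (-4.2,-3.7) -> (-4.2,-15) [heading=270, move]
  RT 270: heading 270 -> 0
  PU: pen up
]
LT 180: heading 0 -> 180
RT 90: heading 180 -> 90
FD 13.3: (-4.2,-15) -> (-4.2,-1.7) [heading=90, move]
Final: pos=(-4.2,-1.7), heading=90, 3 segment(s) drawn

Segment lengths:
  seg 1: (0,0) -> (-4.2,0), length = 4.2
  seg 2: (-4.2,0) -> (-4.2,-3.7), length = 3.7
  seg 3: (-4.2,-3.7) -> (-4.2,-15), length = 11.3
Total = 19.2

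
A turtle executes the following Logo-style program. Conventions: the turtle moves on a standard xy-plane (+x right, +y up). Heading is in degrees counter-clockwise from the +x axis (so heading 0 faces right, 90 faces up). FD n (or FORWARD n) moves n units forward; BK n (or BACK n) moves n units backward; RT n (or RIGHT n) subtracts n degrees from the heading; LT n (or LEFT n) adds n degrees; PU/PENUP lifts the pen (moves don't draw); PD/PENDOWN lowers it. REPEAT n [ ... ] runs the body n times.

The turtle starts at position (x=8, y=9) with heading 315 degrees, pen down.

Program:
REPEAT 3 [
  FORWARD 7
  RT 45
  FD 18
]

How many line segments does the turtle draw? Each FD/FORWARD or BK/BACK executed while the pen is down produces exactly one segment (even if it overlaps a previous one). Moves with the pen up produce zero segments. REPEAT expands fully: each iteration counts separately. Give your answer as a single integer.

Answer: 6

Derivation:
Executing turtle program step by step:
Start: pos=(8,9), heading=315, pen down
REPEAT 3 [
  -- iteration 1/3 --
  FD 7: (8,9) -> (12.95,4.05) [heading=315, draw]
  RT 45: heading 315 -> 270
  FD 18: (12.95,4.05) -> (12.95,-13.95) [heading=270, draw]
  -- iteration 2/3 --
  FD 7: (12.95,-13.95) -> (12.95,-20.95) [heading=270, draw]
  RT 45: heading 270 -> 225
  FD 18: (12.95,-20.95) -> (0.222,-33.678) [heading=225, draw]
  -- iteration 3/3 --
  FD 7: (0.222,-33.678) -> (-4.728,-38.627) [heading=225, draw]
  RT 45: heading 225 -> 180
  FD 18: (-4.728,-38.627) -> (-22.728,-38.627) [heading=180, draw]
]
Final: pos=(-22.728,-38.627), heading=180, 6 segment(s) drawn
Segments drawn: 6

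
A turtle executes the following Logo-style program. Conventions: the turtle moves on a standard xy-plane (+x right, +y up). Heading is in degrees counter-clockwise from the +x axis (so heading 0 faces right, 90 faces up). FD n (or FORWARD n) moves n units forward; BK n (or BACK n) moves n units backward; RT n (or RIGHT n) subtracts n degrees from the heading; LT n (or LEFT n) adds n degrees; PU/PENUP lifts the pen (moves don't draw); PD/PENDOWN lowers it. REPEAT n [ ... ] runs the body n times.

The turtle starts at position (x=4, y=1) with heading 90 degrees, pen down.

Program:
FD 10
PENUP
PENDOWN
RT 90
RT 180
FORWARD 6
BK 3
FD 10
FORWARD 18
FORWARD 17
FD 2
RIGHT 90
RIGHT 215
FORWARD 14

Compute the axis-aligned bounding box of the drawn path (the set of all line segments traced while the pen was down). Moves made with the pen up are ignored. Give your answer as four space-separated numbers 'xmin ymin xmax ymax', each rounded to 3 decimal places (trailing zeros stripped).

Answer: -54.03 -0.468 4 11

Derivation:
Executing turtle program step by step:
Start: pos=(4,1), heading=90, pen down
FD 10: (4,1) -> (4,11) [heading=90, draw]
PU: pen up
PD: pen down
RT 90: heading 90 -> 0
RT 180: heading 0 -> 180
FD 6: (4,11) -> (-2,11) [heading=180, draw]
BK 3: (-2,11) -> (1,11) [heading=180, draw]
FD 10: (1,11) -> (-9,11) [heading=180, draw]
FD 18: (-9,11) -> (-27,11) [heading=180, draw]
FD 17: (-27,11) -> (-44,11) [heading=180, draw]
FD 2: (-44,11) -> (-46,11) [heading=180, draw]
RT 90: heading 180 -> 90
RT 215: heading 90 -> 235
FD 14: (-46,11) -> (-54.03,-0.468) [heading=235, draw]
Final: pos=(-54.03,-0.468), heading=235, 8 segment(s) drawn

Segment endpoints: x in {-54.03, -46, -44, -27, -9, -2, 1, 4, 4}, y in {-0.468, 1, 11, 11, 11, 11}
xmin=-54.03, ymin=-0.468, xmax=4, ymax=11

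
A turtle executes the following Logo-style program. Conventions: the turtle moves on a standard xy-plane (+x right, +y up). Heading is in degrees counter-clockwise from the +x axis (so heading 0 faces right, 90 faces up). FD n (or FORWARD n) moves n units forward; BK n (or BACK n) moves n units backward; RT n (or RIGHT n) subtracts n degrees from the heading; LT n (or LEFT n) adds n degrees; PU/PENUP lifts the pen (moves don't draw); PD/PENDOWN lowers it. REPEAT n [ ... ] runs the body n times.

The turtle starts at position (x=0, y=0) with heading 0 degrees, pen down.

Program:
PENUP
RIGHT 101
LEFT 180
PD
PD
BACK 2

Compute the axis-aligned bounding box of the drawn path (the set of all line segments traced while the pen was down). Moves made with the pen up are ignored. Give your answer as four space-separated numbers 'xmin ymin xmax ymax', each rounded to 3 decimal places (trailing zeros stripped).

Executing turtle program step by step:
Start: pos=(0,0), heading=0, pen down
PU: pen up
RT 101: heading 0 -> 259
LT 180: heading 259 -> 79
PD: pen down
PD: pen down
BK 2: (0,0) -> (-0.382,-1.963) [heading=79, draw]
Final: pos=(-0.382,-1.963), heading=79, 1 segment(s) drawn

Segment endpoints: x in {-0.382, 0}, y in {-1.963, 0}
xmin=-0.382, ymin=-1.963, xmax=0, ymax=0

Answer: -0.382 -1.963 0 0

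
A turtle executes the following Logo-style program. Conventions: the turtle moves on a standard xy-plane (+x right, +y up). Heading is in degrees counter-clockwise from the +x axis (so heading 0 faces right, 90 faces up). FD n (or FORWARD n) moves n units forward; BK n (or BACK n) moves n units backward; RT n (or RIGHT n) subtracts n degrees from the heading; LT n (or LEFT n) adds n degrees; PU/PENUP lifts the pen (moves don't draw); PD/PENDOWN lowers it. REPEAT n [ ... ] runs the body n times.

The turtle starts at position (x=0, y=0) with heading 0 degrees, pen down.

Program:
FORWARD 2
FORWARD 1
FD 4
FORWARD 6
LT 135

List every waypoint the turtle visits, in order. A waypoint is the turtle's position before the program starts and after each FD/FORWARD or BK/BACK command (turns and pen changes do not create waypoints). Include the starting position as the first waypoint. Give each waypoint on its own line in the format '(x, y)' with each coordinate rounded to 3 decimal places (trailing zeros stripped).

Answer: (0, 0)
(2, 0)
(3, 0)
(7, 0)
(13, 0)

Derivation:
Executing turtle program step by step:
Start: pos=(0,0), heading=0, pen down
FD 2: (0,0) -> (2,0) [heading=0, draw]
FD 1: (2,0) -> (3,0) [heading=0, draw]
FD 4: (3,0) -> (7,0) [heading=0, draw]
FD 6: (7,0) -> (13,0) [heading=0, draw]
LT 135: heading 0 -> 135
Final: pos=(13,0), heading=135, 4 segment(s) drawn
Waypoints (5 total):
(0, 0)
(2, 0)
(3, 0)
(7, 0)
(13, 0)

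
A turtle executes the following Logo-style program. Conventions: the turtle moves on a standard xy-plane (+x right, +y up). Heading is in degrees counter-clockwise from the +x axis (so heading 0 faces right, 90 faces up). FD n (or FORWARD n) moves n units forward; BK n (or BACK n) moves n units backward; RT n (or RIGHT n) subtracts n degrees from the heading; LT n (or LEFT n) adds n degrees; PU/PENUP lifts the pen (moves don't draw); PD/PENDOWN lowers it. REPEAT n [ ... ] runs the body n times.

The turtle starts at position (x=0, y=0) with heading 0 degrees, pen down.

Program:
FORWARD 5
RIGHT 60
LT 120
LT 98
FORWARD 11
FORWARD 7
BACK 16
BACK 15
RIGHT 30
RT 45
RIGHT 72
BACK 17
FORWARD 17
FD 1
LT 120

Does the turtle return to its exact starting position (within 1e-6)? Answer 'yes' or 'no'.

Executing turtle program step by step:
Start: pos=(0,0), heading=0, pen down
FD 5: (0,0) -> (5,0) [heading=0, draw]
RT 60: heading 0 -> 300
LT 120: heading 300 -> 60
LT 98: heading 60 -> 158
FD 11: (5,0) -> (-5.199,4.121) [heading=158, draw]
FD 7: (-5.199,4.121) -> (-11.689,6.743) [heading=158, draw]
BK 16: (-11.689,6.743) -> (3.146,0.749) [heading=158, draw]
BK 15: (3.146,0.749) -> (17.053,-4.87) [heading=158, draw]
RT 30: heading 158 -> 128
RT 45: heading 128 -> 83
RT 72: heading 83 -> 11
BK 17: (17.053,-4.87) -> (0.366,-8.114) [heading=11, draw]
FD 17: (0.366,-8.114) -> (17.053,-4.87) [heading=11, draw]
FD 1: (17.053,-4.87) -> (18.035,-4.679) [heading=11, draw]
LT 120: heading 11 -> 131
Final: pos=(18.035,-4.679), heading=131, 8 segment(s) drawn

Start position: (0, 0)
Final position: (18.035, -4.679)
Distance = 18.632; >= 1e-6 -> NOT closed

Answer: no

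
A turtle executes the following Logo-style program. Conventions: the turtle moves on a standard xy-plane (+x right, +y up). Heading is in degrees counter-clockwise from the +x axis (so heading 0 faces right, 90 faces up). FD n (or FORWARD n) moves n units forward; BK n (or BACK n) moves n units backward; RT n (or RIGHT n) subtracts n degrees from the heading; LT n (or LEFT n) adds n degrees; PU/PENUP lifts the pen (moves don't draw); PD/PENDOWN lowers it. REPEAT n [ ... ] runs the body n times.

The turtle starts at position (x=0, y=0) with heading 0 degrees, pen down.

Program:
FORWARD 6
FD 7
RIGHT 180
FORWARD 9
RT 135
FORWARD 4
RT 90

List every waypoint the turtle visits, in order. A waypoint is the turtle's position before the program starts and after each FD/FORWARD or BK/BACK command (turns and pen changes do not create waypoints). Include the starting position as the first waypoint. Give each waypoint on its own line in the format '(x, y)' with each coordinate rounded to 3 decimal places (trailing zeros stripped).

Answer: (0, 0)
(6, 0)
(13, 0)
(4, 0)
(6.828, 2.828)

Derivation:
Executing turtle program step by step:
Start: pos=(0,0), heading=0, pen down
FD 6: (0,0) -> (6,0) [heading=0, draw]
FD 7: (6,0) -> (13,0) [heading=0, draw]
RT 180: heading 0 -> 180
FD 9: (13,0) -> (4,0) [heading=180, draw]
RT 135: heading 180 -> 45
FD 4: (4,0) -> (6.828,2.828) [heading=45, draw]
RT 90: heading 45 -> 315
Final: pos=(6.828,2.828), heading=315, 4 segment(s) drawn
Waypoints (5 total):
(0, 0)
(6, 0)
(13, 0)
(4, 0)
(6.828, 2.828)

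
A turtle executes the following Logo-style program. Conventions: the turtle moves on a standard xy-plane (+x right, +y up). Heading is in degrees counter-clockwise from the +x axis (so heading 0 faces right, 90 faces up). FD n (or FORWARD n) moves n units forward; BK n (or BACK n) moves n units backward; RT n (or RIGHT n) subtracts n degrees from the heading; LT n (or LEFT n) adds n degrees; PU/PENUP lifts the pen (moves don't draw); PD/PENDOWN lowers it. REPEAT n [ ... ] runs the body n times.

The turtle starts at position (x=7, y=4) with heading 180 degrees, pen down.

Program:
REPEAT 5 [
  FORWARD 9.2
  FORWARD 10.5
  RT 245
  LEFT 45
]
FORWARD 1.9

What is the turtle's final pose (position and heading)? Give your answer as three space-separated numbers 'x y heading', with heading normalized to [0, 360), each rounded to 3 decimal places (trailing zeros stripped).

Answer: -3.18 10.394 260

Derivation:
Executing turtle program step by step:
Start: pos=(7,4), heading=180, pen down
REPEAT 5 [
  -- iteration 1/5 --
  FD 9.2: (7,4) -> (-2.2,4) [heading=180, draw]
  FD 10.5: (-2.2,4) -> (-12.7,4) [heading=180, draw]
  RT 245: heading 180 -> 295
  LT 45: heading 295 -> 340
  -- iteration 2/5 --
  FD 9.2: (-12.7,4) -> (-4.055,0.853) [heading=340, draw]
  FD 10.5: (-4.055,0.853) -> (5.812,-2.738) [heading=340, draw]
  RT 245: heading 340 -> 95
  LT 45: heading 95 -> 140
  -- iteration 3/5 --
  FD 9.2: (5.812,-2.738) -> (-1.236,3.176) [heading=140, draw]
  FD 10.5: (-1.236,3.176) -> (-9.279,9.925) [heading=140, draw]
  RT 245: heading 140 -> 255
  LT 45: heading 255 -> 300
  -- iteration 4/5 --
  FD 9.2: (-9.279,9.925) -> (-4.679,1.958) [heading=300, draw]
  FD 10.5: (-4.679,1.958) -> (0.571,-7.136) [heading=300, draw]
  RT 245: heading 300 -> 55
  LT 45: heading 55 -> 100
  -- iteration 5/5 --
  FD 9.2: (0.571,-7.136) -> (-1.027,1.925) [heading=100, draw]
  FD 10.5: (-1.027,1.925) -> (-2.85,12.265) [heading=100, draw]
  RT 245: heading 100 -> 215
  LT 45: heading 215 -> 260
]
FD 1.9: (-2.85,12.265) -> (-3.18,10.394) [heading=260, draw]
Final: pos=(-3.18,10.394), heading=260, 11 segment(s) drawn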